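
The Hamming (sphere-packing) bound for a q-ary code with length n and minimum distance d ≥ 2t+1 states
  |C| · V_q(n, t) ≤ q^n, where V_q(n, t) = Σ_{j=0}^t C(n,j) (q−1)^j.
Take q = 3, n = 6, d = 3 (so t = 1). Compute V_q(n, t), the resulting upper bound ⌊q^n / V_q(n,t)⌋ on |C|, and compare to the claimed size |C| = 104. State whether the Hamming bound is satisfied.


V_q(n, t) = 13, q^n = 729, Hamming bound = 56, |C| = 104 > bound (violated).

Step 1: Compute V_q(n, t) = Σ_{j=0}^1 C(n, j) (q−1)^j.
  j = 0: C(6,0)·(2)^0 = 1·1 = 1.
  j = 1: C(6,1)·(2)^1 = 6·2 = 12.
  V_q(n, t) = 1 + 12 = 13.
Step 2: q^n = 3^6 = 729.
Step 3: Hamming bound ⌊q^n / V_q(n,t)⌋ = ⌊729/13⌋ = 56.
Step 4: Compare |C| = 104 to 56: violated.
The claimed |C| lies above the Hamming bound, so no 3-ary code of length 6 with d ≥ 3 can have 104 codewords.


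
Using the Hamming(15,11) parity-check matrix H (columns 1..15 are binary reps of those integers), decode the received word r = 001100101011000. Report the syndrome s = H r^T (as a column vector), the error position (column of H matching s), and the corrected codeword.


s = (1, 1, 1, 0)^T, error position = 14, corrected codeword c = 001100101011010

Compute s = H r^T mod 2 one row at a time:
  s_1 = 0 + 1 + 0 + 1 + 1 + 0 + 0 + 0 = 3 ≡ 1 (mod 2).
  s_2 = 1 + 0 + 0 + 1 + 1 + 0 + 0 + 0 = 3 ≡ 1 (mod 2).
  s_3 = 0 + 1 + 0 + 1 + 0 + 1 + 0 + 0 = 3 ≡ 1 (mod 2).
  s_4 = 0 + 1 + 0 + 1 + 1 + 1 + 0 + 0 = 4 ≡ 0 (mod 2).
s = (1, 1, 1, 0)^T — this equals column 14 of H (binary 1110), so error is at position 14.
Correct: flip bit 14 of r = 001100101011000 to get c = 001100101011010.


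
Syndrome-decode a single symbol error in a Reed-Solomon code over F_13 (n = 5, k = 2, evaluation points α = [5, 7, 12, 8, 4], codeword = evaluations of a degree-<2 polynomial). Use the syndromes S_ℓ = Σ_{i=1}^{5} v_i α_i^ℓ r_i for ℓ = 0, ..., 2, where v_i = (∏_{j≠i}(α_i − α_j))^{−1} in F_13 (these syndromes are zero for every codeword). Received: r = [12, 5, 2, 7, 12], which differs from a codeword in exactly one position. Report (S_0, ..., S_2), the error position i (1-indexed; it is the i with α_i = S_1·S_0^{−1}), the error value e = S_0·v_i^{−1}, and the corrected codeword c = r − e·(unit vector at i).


S = (5, 12, 8), error at position 1, error magnitude e = 11, c = [1, 5, 2, 7, 12].

Step 1: column multipliers v_i = (∏_{j≠i}(α_i − α_j))^{−1} mod 13.
  i = 1 (α = 5): (5−7)(5−12)(5−8)(5−4) = (−2)·(−7)·(−3)·1 = −42 ≡ 10, so v_1 = 10^{−1} = 4 (mod 13).
  i = 2 (α = 7): (7−5)(7−12)(7−8)(7−4) = 2·(−5)·(−1)·3 = 30 ≡ 4, so v_2 = 4^{−1} = 10 (mod 13).
  i = 3 (α = 12): (12−5)(12−7)(12−8)(12−4) = 7·5·4·8 = 1120 ≡ 2, so v_3 = 2^{−1} = 7 (mod 13).
  i = 4 (α = 8): (8−5)(8−7)(8−12)(8−4) = 3·1·(−4)·4 = −48 ≡ 4, so v_4 = 4^{−1} = 10 (mod 13).
  i = 5 (α = 4): (4−5)(4−7)(4−12)(4−8) = (−1)·(−3)·(−8)·(−4) = 96 ≡ 5, so v_5 = 5^{−1} = 8 (mod 13).
  v = [4, 10, 7, 10, 8].
Step 2: syndromes of r = [12, 5, 2, 7, 12] (all sums mod 13).
  S_0 = Σ v_i r_i = 4·12 + 10·5 + 7·2 + 10·7 + 8·12 = 278 ≡ 5.
  S_1 = Σ v_i α_i r_i = 4·5·12 + 10·7·5 + 7·12·2 + 10·8·7 + 8·4·12 = 1702 ≡ 12.
  α_i^2 mod 13 = [12, 10, 1, 12, 3].
  S_2 = Σ v_i α_i^2 r_i = 4·12·12 + 10·10·5 + 7·1·2 + 10·12·7 + 8·3·12 = 2218 ≡ 8.
  S = (5, 12, 8) ≠ 0, so r is not a codeword (an error is present).
Step 3: locate the error. For a single error e at position i, S_ℓ = v_i·e·α_i^ℓ, so α_err = S_1/S_0.
  S_0^{−1} = 5^{−1} = 8 (mod 13), so α_err = 12·8 = 96 ≡ 5 = α_1. Error position i = 1.
  Consistency check: S_2/S_1 = 8·12 = 96 ≡ 5 = α_err ✓ (single-error assumption holds).
Step 4: error magnitude e = S_0/v_1 = S_0·∏_{j≠1}(α_1 − α_j) = 5·10 = 50 ≡ 11 (mod 13).
Step 5: correct position 1: c_1 = r_1 − e = 12 − 11 ≡ 1 (mod 13). Hence c = [1, 5, 2, 7, 12].
  Check: interpolating c through the α_i gives m(x) = 4 + 2·x (degree < 2) with m(α_i) = c_i for every i, so c is indeed a codeword.


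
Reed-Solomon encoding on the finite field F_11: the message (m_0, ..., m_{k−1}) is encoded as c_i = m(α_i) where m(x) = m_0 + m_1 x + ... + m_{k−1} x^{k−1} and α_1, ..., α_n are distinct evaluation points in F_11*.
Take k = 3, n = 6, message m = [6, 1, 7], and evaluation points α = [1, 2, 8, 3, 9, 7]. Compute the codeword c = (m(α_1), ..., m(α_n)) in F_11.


c = [3, 3, 0, 6, 10, 4]

Message polynomial: m(x) = 6 + 1·x + 7·x^2 (mod 11).
For each evaluation point α_i, compute m(α_i) mod 11:
  α_1 = 1: Horner steps 7 → 8 → 3, so m(1) = 3.
  α_2 = 2: Horner steps 7 → 4 → 3, so m(2) = 3.
  α_3 = 8: Horner steps 7 → 2 → 0, so m(8) = 0.
  α_4 = 3: Horner steps 7 → 0 → 6, so m(3) = 6.
  α_5 = 9: Horner steps 7 → 9 → 10, so m(9) = 10.
  α_6 = 7: Horner steps 7 → 6 → 4, so m(7) = 4.
Codeword c = [3, 3, 0, 6, 10, 4] ∈ F_11^6.


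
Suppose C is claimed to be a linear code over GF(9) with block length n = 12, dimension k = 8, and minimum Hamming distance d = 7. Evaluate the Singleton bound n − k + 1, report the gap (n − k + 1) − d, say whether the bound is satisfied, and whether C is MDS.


Singleton RHS = n − k + 1 = 5, slack = -2, bound violated (no such code; not MDS).

Singleton bound: d ≤ n − k + 1.
Here n = 12, k = 8, so n − k + 1 = 5.
Given d = 7, check d ≤ 5: NO.
Slack = (n − k + 1) − d = -2.
The slack is negative: d = 7 exceeds n − k + 1 = 5 by 2, so the Singleton bound is violated and no linear [12, 8, 7]_9 code can exist. In particular it is not MDS (MDS requires d = n − k + 1 exactly).
Description: the claimed parameters are [12, 8, 7]_9; such a code would be impossible (violates the Singleton bound).


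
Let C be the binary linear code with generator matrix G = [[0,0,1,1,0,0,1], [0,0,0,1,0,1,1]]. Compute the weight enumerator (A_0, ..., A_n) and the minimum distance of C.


Weight distribution: A_0 = 1, A_2 = 1, A_3 = 2. Minimum distance d = 2.

Enumerate all 2^2 = 4 messages m ∈ F_2^2.
For each, compute codeword c = mG in F_2^7, then tally its weight.
  m = 00 → c = 0000000, weight = 0.
  m = 10 → c = 0011001, weight = 3.
  m = 01 → c = 0001011, weight = 3.
  m = 11 → c = 0010010, weight = 2.
Tally weights:
  weight 0: 1 codewords.
  weight 2: 1 codewords.
  weight 3: 2 codewords.
Minimum distance d = smallest w > 0 with A_w > 0 = 2.
Sanity: Σ A_w = 4 = 2^2 = 4 ✓.


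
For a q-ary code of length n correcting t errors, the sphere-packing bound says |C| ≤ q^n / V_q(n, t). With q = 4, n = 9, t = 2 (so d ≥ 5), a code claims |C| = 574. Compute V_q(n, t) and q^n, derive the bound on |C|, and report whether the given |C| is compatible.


V_q(n, t) = 352, q^n = 262144, Hamming bound = 744, |C| = 574 ≤ bound (satisfied).

Step 1: Compute V_q(n, t) = Σ_{j=0}^2 C(n, j) (q−1)^j.
  j = 0: C(9,0)·(3)^0 = 1·1 = 1.
  j = 1: C(9,1)·(3)^1 = 9·3 = 27.
  j = 2: C(9,2)·(3)^2 = 36·9 = 324.
  V_q(n, t) = 1 + 27 + 324 = 352.
Step 2: q^n = 4^9 = 262144.
Step 3: Hamming bound ⌊q^n / V_q(n,t)⌋ = ⌊262144/352⌋ = 744.
Step 4: Compare |C| = 574 to 744: satisfied.
The claimed |C| lies below the Hamming bound.


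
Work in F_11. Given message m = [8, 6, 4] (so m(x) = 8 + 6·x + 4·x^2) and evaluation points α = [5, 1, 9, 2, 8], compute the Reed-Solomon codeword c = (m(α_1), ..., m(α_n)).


c = [6, 7, 1, 3, 4]

Message polynomial: m(x) = 8 + 6·x + 4·x^2 (mod 11).
For each evaluation point α_i, compute m(α_i) mod 11:
  α_1 = 5: Horner steps 4 → 4 → 6, so m(5) = 6.
  α_2 = 1: Horner steps 4 → 10 → 7, so m(1) = 7.
  α_3 = 9: Horner steps 4 → 9 → 1, so m(9) = 1.
  α_4 = 2: Horner steps 4 → 3 → 3, so m(2) = 3.
  α_5 = 8: Horner steps 4 → 5 → 4, so m(8) = 4.
Codeword c = [6, 7, 1, 3, 4] ∈ F_11^5.


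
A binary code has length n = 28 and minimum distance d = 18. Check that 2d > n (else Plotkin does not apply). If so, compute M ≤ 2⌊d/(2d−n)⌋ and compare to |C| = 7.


Plotkin bound M ≤ 4; given |C| = 7 > bound (violated).

Check applicability: 2d = 36, n = 28.
2d − n = 8 > 0, so Plotkin applies.
Compute d/(2d−n) = 18/8 ≈ 2.2500.
⌊d/(2d−n)⌋ = 2.
Plotkin bound: M ≤ 2·2 = 4.
Given |C| = 7, check: VIOLATED.
This |C| is above the Plotkin bound, so no binary code with n = 28, d = 18 and 7 codewords exists.


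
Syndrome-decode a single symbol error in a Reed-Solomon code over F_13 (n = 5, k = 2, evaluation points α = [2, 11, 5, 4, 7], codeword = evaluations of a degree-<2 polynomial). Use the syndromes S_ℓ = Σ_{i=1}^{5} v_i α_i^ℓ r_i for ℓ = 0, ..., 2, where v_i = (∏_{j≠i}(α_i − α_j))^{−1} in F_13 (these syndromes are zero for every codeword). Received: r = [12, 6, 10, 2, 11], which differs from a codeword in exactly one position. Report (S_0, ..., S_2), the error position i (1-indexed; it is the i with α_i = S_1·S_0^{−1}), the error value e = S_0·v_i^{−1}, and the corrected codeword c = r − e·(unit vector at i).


S = (5, 9, 11), error at position 5, error magnitude e = 11, c = [12, 6, 10, 2, 0].

Step 1: column multipliers v_i = (∏_{j≠i}(α_i − α_j))^{−1} mod 13.
  i = 1 (α = 2): (2−11)(2−5)(2−4)(2−7) = (−9)·(−3)·(−2)·(−5) = 270 ≡ 10, so v_1 = 10^{−1} = 4 (mod 13).
  i = 2 (α = 11): (11−2)(11−5)(11−4)(11−7) = 9·6·7·4 = 1512 ≡ 4, so v_2 = 4^{−1} = 10 (mod 13).
  i = 3 (α = 5): (5−2)(5−11)(5−4)(5−7) = 3·(−6)·1·(−2) = 36 ≡ 10, so v_3 = 10^{−1} = 4 (mod 13).
  i = 4 (α = 4): (4−2)(4−11)(4−5)(4−7) = 2·(−7)·(−1)·(−3) = −42 ≡ 10, so v_4 = 10^{−1} = 4 (mod 13).
  i = 5 (α = 7): (7−2)(7−11)(7−5)(7−4) = 5·(−4)·2·3 = −120 ≡ 10, so v_5 = 10^{−1} = 4 (mod 13).
  v = [4, 10, 4, 4, 4].
Step 2: syndromes of r = [12, 6, 10, 2, 11] (all sums mod 13).
  S_0 = Σ v_i r_i = 4·12 + 10·6 + 4·10 + 4·2 + 4·11 = 200 ≡ 5.
  S_1 = Σ v_i α_i r_i = 4·2·12 + 10·11·6 + 4·5·10 + 4·4·2 + 4·7·11 = 1296 ≡ 9.
  α_i^2 mod 13 = [4, 4, 12, 3, 10].
  S_2 = Σ v_i α_i^2 r_i = 4·4·12 + 10·4·6 + 4·12·10 + 4·3·2 + 4·10·11 = 1376 ≡ 11.
  S = (5, 9, 11) ≠ 0, so r is not a codeword (an error is present).
Step 3: locate the error. For a single error e at position i, S_ℓ = v_i·e·α_i^ℓ, so α_err = S_1/S_0.
  S_0^{−1} = 5^{−1} = 8 (mod 13), so α_err = 9·8 = 72 ≡ 7 = α_5. Error position i = 5.
  Consistency check: S_2/S_1 = 11·3 = 33 ≡ 7 = α_err ✓ (single-error assumption holds).
Step 4: error magnitude e = S_0/v_5 = S_0·∏_{j≠5}(α_5 − α_j) = 5·10 = 50 ≡ 11 (mod 13).
Step 5: correct position 5: c_5 = r_5 − e = 11 − 11 ≡ 0 (mod 13). Hence c = [12, 6, 10, 2, 0].
  Check: interpolating c through the α_i gives m(x) = 9 + 8·x (degree < 2) with m(α_i) = c_i for every i, so c is indeed a codeword.


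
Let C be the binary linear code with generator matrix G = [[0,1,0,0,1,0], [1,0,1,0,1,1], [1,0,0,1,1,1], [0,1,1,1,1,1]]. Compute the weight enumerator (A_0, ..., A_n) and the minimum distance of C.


Weight distribution: A_0 = 1, A_1 = 1, A_2 = 2, A_3 = 6, A_4 = 5, A_5 = 1. Minimum distance d = 1.

Enumerate all 2^4 = 16 messages m ∈ F_2^4.
For each, compute codeword c = mG in F_2^6, then tally its weight.
  m = 0000 → c = 000000, weight = 0.
  m = 1000 → c = 010010, weight = 2.
  m = 0100 → c = 101011, weight = 4.
  m = 1100 → c = 111001, weight = 4.
  m = 0010 → c = 100111, weight = 4.
  m = 1010 → c = 110101, weight = 4.
  m = 0110 → c = 001100, weight = 2.
  m = 1110 → c = 011110, weight = 4.
  m = 0001 → c = 011111, weight = 5.
  m = 1001 → c = 001101, weight = 3.
  m = 0101 → c = 110100, weight = 3.
  m = 1101 → c = 100110, weight = 3.
  m = 0011 → c = 111000, weight = 3.
  m = 1011 → c = 101010, weight = 3.
  m = 0111 → c = 010011, weight = 3.
  m = 1111 → c = 000001, weight = 1.
Tally weights:
  weight 0: 1 codewords.
  weight 1: 1 codewords.
  weight 2: 2 codewords.
  weight 3: 6 codewords.
  weight 4: 5 codewords.
  weight 5: 1 codewords.
Minimum distance d = smallest w > 0 with A_w > 0 = 1.
Sanity: Σ A_w = 16 = 2^4 = 16 ✓.


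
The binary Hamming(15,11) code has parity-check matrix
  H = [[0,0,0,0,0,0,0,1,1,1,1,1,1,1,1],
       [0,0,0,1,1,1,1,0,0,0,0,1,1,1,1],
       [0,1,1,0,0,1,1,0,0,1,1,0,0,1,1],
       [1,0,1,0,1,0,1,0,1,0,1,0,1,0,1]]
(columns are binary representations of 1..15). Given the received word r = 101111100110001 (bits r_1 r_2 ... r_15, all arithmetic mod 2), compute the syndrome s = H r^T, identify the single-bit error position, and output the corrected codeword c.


s = (1, 1, 0, 0)^T, error position = 12, corrected codeword c = 101111100111001

Compute s = H r^T mod 2 one row at a time:
  s_1 = 0 + 0 + 1 + 1 + 0 + 0 + 0 + 1 = 3 ≡ 1 (mod 2).
  s_2 = 1 + 1 + 1 + 1 + 0 + 0 + 0 + 1 = 5 ≡ 1 (mod 2).
  s_3 = 0 + 1 + 1 + 1 + 1 + 1 + 0 + 1 = 6 ≡ 0 (mod 2).
  s_4 = 1 + 1 + 1 + 1 + 0 + 1 + 0 + 1 = 6 ≡ 0 (mod 2).
s = (1, 1, 0, 0)^T — this equals column 12 of H (binary 1100), so error is at position 12.
Correct: flip bit 12 of r = 101111100110001 to get c = 101111100111001.


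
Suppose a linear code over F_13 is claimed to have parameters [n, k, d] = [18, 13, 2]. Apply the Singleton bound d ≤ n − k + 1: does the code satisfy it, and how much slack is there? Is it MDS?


Singleton RHS = n − k + 1 = 6, slack = 4, bound satisfied, not MDS.

Singleton bound: d ≤ n − k + 1.
Here n = 18, k = 13, so n − k + 1 = 6.
Given d = 2, check d ≤ 6: YES.
Slack = (n − k + 1) − d = 4.
The code is NOT MDS (slack = 4 > 0).
Description: the claimed parameters are [18, 13, 2]_13; such a code would be non-MDS.


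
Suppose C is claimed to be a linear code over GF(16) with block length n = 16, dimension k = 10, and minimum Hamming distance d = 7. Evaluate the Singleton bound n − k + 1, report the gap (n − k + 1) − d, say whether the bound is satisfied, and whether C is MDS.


Singleton RHS = n − k + 1 = 7, slack = 0, bound satisfied, MDS.

Singleton bound: d ≤ n − k + 1.
Here n = 16, k = 10, so n − k + 1 = 7.
Given d = 7, check d ≤ 7: YES.
Slack = (n − k + 1) − d = 0.
The code is MDS (slack = 0).
Description: the claimed parameters are [16, 10, 7]_16; such a code would be MDS (meets Singleton bound).


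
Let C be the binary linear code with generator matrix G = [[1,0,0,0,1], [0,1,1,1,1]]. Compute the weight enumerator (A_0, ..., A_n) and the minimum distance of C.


Weight distribution: A_0 = 1, A_2 = 1, A_4 = 2. Minimum distance d = 2.

Enumerate all 2^2 = 4 messages m ∈ F_2^2.
For each, compute codeword c = mG in F_2^5, then tally its weight.
  m = 00 → c = 00000, weight = 0.
  m = 10 → c = 10001, weight = 2.
  m = 01 → c = 01111, weight = 4.
  m = 11 → c = 11110, weight = 4.
Tally weights:
  weight 0: 1 codewords.
  weight 2: 1 codewords.
  weight 4: 2 codewords.
Minimum distance d = smallest w > 0 with A_w > 0 = 2.
Sanity: Σ A_w = 4 = 2^2 = 4 ✓.


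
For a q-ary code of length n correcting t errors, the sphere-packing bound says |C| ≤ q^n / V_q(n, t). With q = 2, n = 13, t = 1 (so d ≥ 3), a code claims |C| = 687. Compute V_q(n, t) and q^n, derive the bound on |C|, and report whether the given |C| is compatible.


V_q(n, t) = 14, q^n = 8192, Hamming bound = 585, |C| = 687 > bound (violated).

Step 1: Compute V_q(n, t) = Σ_{j=0}^1 C(n, j) (q−1)^j.
  j = 0: C(13,0)·(1)^0 = 1·1 = 1.
  j = 1: C(13,1)·(1)^1 = 13·1 = 13.
  V_q(n, t) = 1 + 13 = 14.
Step 2: q^n = 2^13 = 8192.
Step 3: Hamming bound ⌊q^n / V_q(n,t)⌋ = ⌊8192/14⌋ = 585.
Step 4: Compare |C| = 687 to 585: violated.
The claimed |C| lies above the Hamming bound, so no 2-ary code of length 13 with d ≥ 3 can have 687 codewords.


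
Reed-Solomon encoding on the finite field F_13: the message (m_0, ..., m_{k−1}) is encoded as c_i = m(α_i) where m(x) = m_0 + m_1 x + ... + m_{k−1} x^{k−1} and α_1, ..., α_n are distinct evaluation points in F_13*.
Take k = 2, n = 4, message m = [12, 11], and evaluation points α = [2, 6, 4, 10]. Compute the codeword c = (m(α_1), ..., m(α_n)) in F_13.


c = [8, 0, 4, 5]

Message polynomial: m(x) = 12 + 11·x (mod 13).
For each evaluation point α_i, compute m(α_i) mod 13:
  α_1 = 2: Horner steps 11 → 8, so m(2) = 8.
  α_2 = 6: Horner steps 11 → 0, so m(6) = 0.
  α_3 = 4: Horner steps 11 → 4, so m(4) = 4.
  α_4 = 10: Horner steps 11 → 5, so m(10) = 5.
Codeword c = [8, 0, 4, 5] ∈ F_13^4.


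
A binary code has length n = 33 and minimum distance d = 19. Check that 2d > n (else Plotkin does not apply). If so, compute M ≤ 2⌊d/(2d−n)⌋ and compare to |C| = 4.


Plotkin bound M ≤ 6; given |C| = 4 ≤ bound (satisfied).

Check applicability: 2d = 38, n = 33.
2d − n = 5 > 0, so Plotkin applies.
Compute d/(2d−n) = 19/5 ≈ 3.8000.
⌊d/(2d−n)⌋ = 3.
Plotkin bound: M ≤ 2·3 = 6.
Given |C| = 4, check: satisfied.
This |C| is below the Plotkin bound.


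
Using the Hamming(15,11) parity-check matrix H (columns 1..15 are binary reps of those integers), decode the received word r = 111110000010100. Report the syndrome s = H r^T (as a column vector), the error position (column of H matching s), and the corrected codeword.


s = (0, 1, 1, 1)^T, error position = 7, corrected codeword c = 111110100010100

Compute s = H r^T mod 2 one row at a time:
  s_1 = 0 + 0 + 0 + 1 + 0 + 1 + 0 + 0 = 2 ≡ 0 (mod 2).
  s_2 = 1 + 1 + 0 + 0 + 0 + 1 + 0 + 0 = 3 ≡ 1 (mod 2).
  s_3 = 1 + 1 + 0 + 0 + 0 + 1 + 0 + 0 = 3 ≡ 1 (mod 2).
  s_4 = 1 + 1 + 1 + 0 + 0 + 1 + 1 + 0 = 5 ≡ 1 (mod 2).
s = (0, 1, 1, 1)^T — this equals column 7 of H (binary 0111), so error is at position 7.
Correct: flip bit 7 of r = 111110000010100 to get c = 111110100010100.


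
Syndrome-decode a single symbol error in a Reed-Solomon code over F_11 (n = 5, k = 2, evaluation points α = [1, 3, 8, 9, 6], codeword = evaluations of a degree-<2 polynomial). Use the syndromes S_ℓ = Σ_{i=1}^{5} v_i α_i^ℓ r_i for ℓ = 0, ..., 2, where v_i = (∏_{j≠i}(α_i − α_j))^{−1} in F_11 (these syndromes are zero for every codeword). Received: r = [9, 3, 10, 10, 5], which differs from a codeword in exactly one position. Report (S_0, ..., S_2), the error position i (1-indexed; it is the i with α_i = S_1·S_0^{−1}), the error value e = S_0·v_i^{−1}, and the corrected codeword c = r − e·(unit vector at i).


S = (3, 5, 1), error at position 4, error magnitude e = 3, c = [9, 3, 10, 7, 5].

Step 1: column multipliers v_i = (∏_{j≠i}(α_i − α_j))^{−1} mod 11.
  i = 1 (α = 1): (1−3)(1−8)(1−9)(1−6) = (−2)·(−7)·(−8)·(−5) = 560 ≡ 10, so v_1 = 10^{−1} = 10 (mod 11).
  i = 2 (α = 3): (3−1)(3−8)(3−9)(3−6) = 2·(−5)·(−6)·(−3) = −180 ≡ 7, so v_2 = 7^{−1} = 8 (mod 11).
  i = 3 (α = 8): (8−1)(8−3)(8−9)(8−6) = 7·5·(−1)·2 = −70 ≡ 7, so v_3 = 7^{−1} = 8 (mod 11).
  i = 4 (α = 9): (9−1)(9−3)(9−8)(9−6) = 8·6·1·3 = 144 ≡ 1, so v_4 = 1^{−1} = 1 (mod 11).
  i = 5 (α = 6): (6−1)(6−3)(6−8)(6−9) = 5·3·(−2)·(−3) = 90 ≡ 2, so v_5 = 2^{−1} = 6 (mod 11).
  v = [10, 8, 8, 1, 6].
Step 2: syndromes of r = [9, 3, 10, 10, 5] (all sums mod 11).
  S_0 = Σ v_i r_i = 10·9 + 8·3 + 8·10 + 1·10 + 6·5 = 234 ≡ 3.
  S_1 = Σ v_i α_i r_i = 10·1·9 + 8·3·3 + 8·8·10 + 1·9·10 + 6·6·5 = 1072 ≡ 5.
  α_i^2 mod 11 = [1, 9, 9, 4, 3].
  S_2 = Σ v_i α_i^2 r_i = 10·1·9 + 8·9·3 + 8·9·10 + 1·4·10 + 6·3·5 = 1156 ≡ 1.
  S = (3, 5, 1) ≠ 0, so r is not a codeword (an error is present).
Step 3: locate the error. For a single error e at position i, S_ℓ = v_i·e·α_i^ℓ, so α_err = S_1/S_0.
  S_0^{−1} = 3^{−1} = 4 (mod 11), so α_err = 5·4 = 20 ≡ 9 = α_4. Error position i = 4.
  Consistency check: S_2/S_1 = 1·9 = 9 ≡ 9 = α_err ✓ (single-error assumption holds).
Step 4: error magnitude e = S_0/v_4 = S_0·∏_{j≠4}(α_4 − α_j) = 3·1 = 3 ≡ 3 (mod 11).
Step 5: correct position 4: c_4 = r_4 − e = 10 − 3 ≡ 7 (mod 11). Hence c = [9, 3, 10, 7, 5].
  Check: interpolating c through the α_i gives m(x) = 1 + 8·x (degree < 2) with m(α_i) = c_i for every i, so c is indeed a codeword.


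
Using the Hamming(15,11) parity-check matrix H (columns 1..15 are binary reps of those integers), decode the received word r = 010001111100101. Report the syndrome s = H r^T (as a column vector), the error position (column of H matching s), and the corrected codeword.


s = (1, 0, 1, 0)^T, error position = 10, corrected codeword c = 010001111000101

Compute s = H r^T mod 2 one row at a time:
  s_1 = 1 + 1 + 1 + 0 + 0 + 1 + 0 + 1 = 5 ≡ 1 (mod 2).
  s_2 = 0 + 0 + 1 + 1 + 0 + 1 + 0 + 1 = 4 ≡ 0 (mod 2).
  s_3 = 1 + 0 + 1 + 1 + 1 + 0 + 0 + 1 = 5 ≡ 1 (mod 2).
  s_4 = 0 + 0 + 0 + 1 + 1 + 0 + 1 + 1 = 4 ≡ 0 (mod 2).
s = (1, 0, 1, 0)^T — this equals column 10 of H (binary 1010), so error is at position 10.
Correct: flip bit 10 of r = 010001111100101 to get c = 010001111000101.


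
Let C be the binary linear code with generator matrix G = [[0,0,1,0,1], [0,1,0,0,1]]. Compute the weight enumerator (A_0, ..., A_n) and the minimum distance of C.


Weight distribution: A_0 = 1, A_2 = 3. Minimum distance d = 2.

Enumerate all 2^2 = 4 messages m ∈ F_2^2.
For each, compute codeword c = mG in F_2^5, then tally its weight.
  m = 00 → c = 00000, weight = 0.
  m = 10 → c = 00101, weight = 2.
  m = 01 → c = 01001, weight = 2.
  m = 11 → c = 01100, weight = 2.
Tally weights:
  weight 0: 1 codewords.
  weight 2: 3 codewords.
Minimum distance d = smallest w > 0 with A_w > 0 = 2.
Sanity: Σ A_w = 4 = 2^2 = 4 ✓.


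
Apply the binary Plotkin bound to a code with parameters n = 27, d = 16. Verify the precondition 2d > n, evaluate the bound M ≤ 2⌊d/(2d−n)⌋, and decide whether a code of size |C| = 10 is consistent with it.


Plotkin bound M ≤ 6; given |C| = 10 > bound (violated).

Check applicability: 2d = 32, n = 27.
2d − n = 5 > 0, so Plotkin applies.
Compute d/(2d−n) = 16/5 ≈ 3.2000.
⌊d/(2d−n)⌋ = 3.
Plotkin bound: M ≤ 2·3 = 6.
Given |C| = 10, check: VIOLATED.
This |C| is above the Plotkin bound, so no binary code with n = 27, d = 16 and 10 codewords exists.


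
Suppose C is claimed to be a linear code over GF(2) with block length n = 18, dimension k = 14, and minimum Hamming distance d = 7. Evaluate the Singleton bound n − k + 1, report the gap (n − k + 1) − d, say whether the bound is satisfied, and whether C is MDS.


Singleton RHS = n − k + 1 = 5, slack = -2, bound violated (no such code; not MDS).

Singleton bound: d ≤ n − k + 1.
Here n = 18, k = 14, so n − k + 1 = 5.
Given d = 7, check d ≤ 5: NO.
Slack = (n − k + 1) − d = -2.
The slack is negative: d = 7 exceeds n − k + 1 = 5 by 2, so the Singleton bound is violated and no linear [18, 14, 7]_2 code can exist. In particular it is not MDS (MDS requires d = n − k + 1 exactly).
Description: the claimed parameters are [18, 14, 7]_2; such a code would be impossible (violates the Singleton bound).


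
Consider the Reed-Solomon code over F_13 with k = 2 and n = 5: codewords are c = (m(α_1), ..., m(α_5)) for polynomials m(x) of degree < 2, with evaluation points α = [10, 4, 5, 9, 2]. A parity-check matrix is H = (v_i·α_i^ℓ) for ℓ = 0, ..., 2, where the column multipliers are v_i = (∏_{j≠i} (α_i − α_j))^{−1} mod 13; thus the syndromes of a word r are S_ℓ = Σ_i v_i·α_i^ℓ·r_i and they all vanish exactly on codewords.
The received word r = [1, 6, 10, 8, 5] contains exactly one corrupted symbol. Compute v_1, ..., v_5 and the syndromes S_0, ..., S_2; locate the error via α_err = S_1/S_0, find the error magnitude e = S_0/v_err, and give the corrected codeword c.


S = (3, 12, 9), error at position 2, error magnitude e = 2, c = [1, 4, 10, 8, 5].

Step 1: column multipliers v_i = (∏_{j≠i}(α_i − α_j))^{−1} mod 13.
  i = 1 (α = 10): (10−4)(10−5)(10−9)(10−2) = 6·5·1·8 = 240 ≡ 6, so v_1 = 6^{−1} = 11 (mod 13).
  i = 2 (α = 4): (4−10)(4−5)(4−9)(4−2) = (−6)·(−1)·(−5)·2 = −60 ≡ 5, so v_2 = 5^{−1} = 8 (mod 13).
  i = 3 (α = 5): (5−10)(5−4)(5−9)(5−2) = (−5)·1·(−4)·3 = 60 ≡ 8, so v_3 = 8^{−1} = 5 (mod 13).
  i = 4 (α = 9): (9−10)(9−4)(9−5)(9−2) = (−1)·5·4·7 = −140 ≡ 3, so v_4 = 3^{−1} = 9 (mod 13).
  i = 5 (α = 2): (2−10)(2−4)(2−5)(2−9) = (−8)·(−2)·(−3)·(−7) = 336 ≡ 11, so v_5 = 11^{−1} = 6 (mod 13).
  v = [11, 8, 5, 9, 6].
Step 2: syndromes of r = [1, 6, 10, 8, 5] (all sums mod 13).
  S_0 = Σ v_i r_i = 11·1 + 8·6 + 5·10 + 9·8 + 6·5 = 211 ≡ 3.
  S_1 = Σ v_i α_i r_i = 11·10·1 + 8·4·6 + 5·5·10 + 9·9·8 + 6·2·5 = 1260 ≡ 12.
  α_i^2 mod 13 = [9, 3, 12, 3, 4].
  S_2 = Σ v_i α_i^2 r_i = 11·9·1 + 8·3·6 + 5·12·10 + 9·3·8 + 6·4·5 = 1179 ≡ 9.
  S = (3, 12, 9) ≠ 0, so r is not a codeword (an error is present).
Step 3: locate the error. For a single error e at position i, S_ℓ = v_i·e·α_i^ℓ, so α_err = S_1/S_0.
  S_0^{−1} = 3^{−1} = 9 (mod 13), so α_err = 12·9 = 108 ≡ 4 = α_2. Error position i = 2.
  Consistency check: S_2/S_1 = 9·12 = 108 ≡ 4 = α_err ✓ (single-error assumption holds).
Step 4: error magnitude e = S_0/v_2 = S_0·∏_{j≠2}(α_2 − α_j) = 3·5 = 15 ≡ 2 (mod 13).
Step 5: correct position 2: c_2 = r_2 − e = 6 − 2 ≡ 4 (mod 13). Hence c = [1, 4, 10, 8, 5].
  Check: interpolating c through the α_i gives m(x) = 6 + 6·x (degree < 2) with m(α_i) = c_i for every i, so c is indeed a codeword.


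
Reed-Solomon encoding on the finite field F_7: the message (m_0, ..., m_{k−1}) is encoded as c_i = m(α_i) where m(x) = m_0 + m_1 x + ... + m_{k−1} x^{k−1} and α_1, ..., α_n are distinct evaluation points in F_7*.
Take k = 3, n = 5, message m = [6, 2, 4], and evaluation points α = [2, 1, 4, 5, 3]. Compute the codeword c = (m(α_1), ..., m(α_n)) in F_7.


c = [5, 5, 1, 4, 6]

Message polynomial: m(x) = 6 + 2·x + 4·x^2 (mod 7).
For each evaluation point α_i, compute m(α_i) mod 7:
  α_1 = 2: Horner steps 4 → 3 → 5, so m(2) = 5.
  α_2 = 1: Horner steps 4 → 6 → 5, so m(1) = 5.
  α_3 = 4: Horner steps 4 → 4 → 1, so m(4) = 1.
  α_4 = 5: Horner steps 4 → 1 → 4, so m(5) = 4.
  α_5 = 3: Horner steps 4 → 0 → 6, so m(3) = 6.
Codeword c = [5, 5, 1, 4, 6] ∈ F_7^5.


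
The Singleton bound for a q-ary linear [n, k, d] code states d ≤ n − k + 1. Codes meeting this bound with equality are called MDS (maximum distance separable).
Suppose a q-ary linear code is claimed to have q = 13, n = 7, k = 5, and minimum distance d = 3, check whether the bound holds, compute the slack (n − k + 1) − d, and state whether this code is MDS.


Singleton RHS = n − k + 1 = 3, slack = 0, bound satisfied, MDS.

Singleton bound: d ≤ n − k + 1.
Here n = 7, k = 5, so n − k + 1 = 3.
Given d = 3, check d ≤ 3: YES.
Slack = (n − k + 1) − d = 0.
The code is MDS (slack = 0).
Description: the claimed parameters are [7, 5, 3]_13; such a code would be MDS (meets Singleton bound).


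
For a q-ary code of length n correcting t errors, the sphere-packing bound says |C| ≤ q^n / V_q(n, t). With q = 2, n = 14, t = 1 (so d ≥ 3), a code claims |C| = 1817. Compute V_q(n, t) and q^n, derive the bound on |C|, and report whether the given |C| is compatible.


V_q(n, t) = 15, q^n = 16384, Hamming bound = 1092, |C| = 1817 > bound (violated).

Step 1: Compute V_q(n, t) = Σ_{j=0}^1 C(n, j) (q−1)^j.
  j = 0: C(14,0)·(1)^0 = 1·1 = 1.
  j = 1: C(14,1)·(1)^1 = 14·1 = 14.
  V_q(n, t) = 1 + 14 = 15.
Step 2: q^n = 2^14 = 16384.
Step 3: Hamming bound ⌊q^n / V_q(n,t)⌋ = ⌊16384/15⌋ = 1092.
Step 4: Compare |C| = 1817 to 1092: violated.
The claimed |C| lies above the Hamming bound, so no 2-ary code of length 14 with d ≥ 3 can have 1817 codewords.


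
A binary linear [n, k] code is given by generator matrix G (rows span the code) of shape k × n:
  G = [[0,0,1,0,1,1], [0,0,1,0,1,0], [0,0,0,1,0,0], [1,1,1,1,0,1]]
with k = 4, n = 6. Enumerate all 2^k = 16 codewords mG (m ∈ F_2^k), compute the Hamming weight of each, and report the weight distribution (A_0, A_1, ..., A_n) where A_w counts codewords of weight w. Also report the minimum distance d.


Weight distribution: A_0 = 1, A_1 = 2, A_2 = 2, A_3 = 4, A_4 = 5, A_5 = 2. Minimum distance d = 1.

Enumerate all 2^4 = 16 messages m ∈ F_2^4.
For each, compute codeword c = mG in F_2^6, then tally its weight.
  m = 0000 → c = 000000, weight = 0.
  m = 1000 → c = 001011, weight = 3.
  m = 0100 → c = 001010, weight = 2.
  m = 1100 → c = 000001, weight = 1.
  m = 0010 → c = 000100, weight = 1.
  m = 1010 → c = 001111, weight = 4.
  m = 0110 → c = 001110, weight = 3.
  m = 1110 → c = 000101, weight = 2.
  m = 0001 → c = 111101, weight = 5.
  m = 1001 → c = 110110, weight = 4.
  m = 0101 → c = 110111, weight = 5.
  m = 1101 → c = 111100, weight = 4.
  m = 0011 → c = 111001, weight = 4.
  m = 1011 → c = 110010, weight = 3.
  m = 0111 → c = 110011, weight = 4.
  m = 1111 → c = 111000, weight = 3.
Tally weights:
  weight 0: 1 codewords.
  weight 1: 2 codewords.
  weight 2: 2 codewords.
  weight 3: 4 codewords.
  weight 4: 5 codewords.
  weight 5: 2 codewords.
Minimum distance d = smallest w > 0 with A_w > 0 = 1.
Sanity: Σ A_w = 16 = 2^4 = 16 ✓.


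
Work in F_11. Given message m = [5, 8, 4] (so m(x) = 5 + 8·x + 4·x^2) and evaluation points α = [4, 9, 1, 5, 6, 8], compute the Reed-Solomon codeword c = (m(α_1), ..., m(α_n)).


c = [2, 5, 6, 2, 10, 6]

Message polynomial: m(x) = 5 + 8·x + 4·x^2 (mod 11).
For each evaluation point α_i, compute m(α_i) mod 11:
  α_1 = 4: Horner steps 4 → 2 → 2, so m(4) = 2.
  α_2 = 9: Horner steps 4 → 0 → 5, so m(9) = 5.
  α_3 = 1: Horner steps 4 → 1 → 6, so m(1) = 6.
  α_4 = 5: Horner steps 4 → 6 → 2, so m(5) = 2.
  α_5 = 6: Horner steps 4 → 10 → 10, so m(6) = 10.
  α_6 = 8: Horner steps 4 → 7 → 6, so m(8) = 6.
Codeword c = [2, 5, 6, 2, 10, 6] ∈ F_11^6.


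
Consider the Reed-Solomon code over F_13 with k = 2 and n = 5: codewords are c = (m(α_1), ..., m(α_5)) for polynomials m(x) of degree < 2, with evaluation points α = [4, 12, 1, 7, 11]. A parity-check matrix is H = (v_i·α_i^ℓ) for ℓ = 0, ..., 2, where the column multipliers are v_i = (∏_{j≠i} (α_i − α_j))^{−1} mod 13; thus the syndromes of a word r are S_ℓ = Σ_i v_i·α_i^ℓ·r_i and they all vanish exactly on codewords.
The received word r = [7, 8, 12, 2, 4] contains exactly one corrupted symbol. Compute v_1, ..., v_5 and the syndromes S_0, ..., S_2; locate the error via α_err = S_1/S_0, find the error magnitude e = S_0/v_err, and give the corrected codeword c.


S = (8, 5, 8), error at position 2, error magnitude e = 10, c = [7, 11, 12, 2, 4].

Step 1: column multipliers v_i = (∏_{j≠i}(α_i − α_j))^{−1} mod 13.
  i = 1 (α = 4): (4−12)(4−1)(4−7)(4−11) = (−8)·3·(−3)·(−7) = −504 ≡ 3, so v_1 = 3^{−1} = 9 (mod 13).
  i = 2 (α = 12): (12−4)(12−1)(12−7)(12−11) = 8·11·5·1 = 440 ≡ 11, so v_2 = 11^{−1} = 6 (mod 13).
  i = 3 (α = 1): (1−4)(1−12)(1−7)(1−11) = (−3)·(−11)·(−6)·(−10) = 1980 ≡ 4, so v_3 = 4^{−1} = 10 (mod 13).
  i = 4 (α = 7): (7−4)(7−12)(7−1)(7−11) = 3·(−5)·6·(−4) = 360 ≡ 9, so v_4 = 9^{−1} = 3 (mod 13).
  i = 5 (α = 11): (11−4)(11−12)(11−1)(11−7) = 7·(−1)·10·4 = −280 ≡ 6, so v_5 = 6^{−1} = 11 (mod 13).
  v = [9, 6, 10, 3, 11].
Step 2: syndromes of r = [7, 8, 12, 2, 4] (all sums mod 13).
  S_0 = Σ v_i r_i = 9·7 + 6·8 + 10·12 + 3·2 + 11·4 = 281 ≡ 8.
  S_1 = Σ v_i α_i r_i = 9·4·7 + 6·12·8 + 10·1·12 + 3·7·2 + 11·11·4 = 1474 ≡ 5.
  α_i^2 mod 13 = [3, 1, 1, 10, 4].
  S_2 = Σ v_i α_i^2 r_i = 9·3·7 + 6·1·8 + 10·1·12 + 3·10·2 + 11·4·4 = 593 ≡ 8.
  S = (8, 5, 8) ≠ 0, so r is not a codeword (an error is present).
Step 3: locate the error. For a single error e at position i, S_ℓ = v_i·e·α_i^ℓ, so α_err = S_1/S_0.
  S_0^{−1} = 8^{−1} = 5 (mod 13), so α_err = 5·5 = 25 ≡ 12 = α_2. Error position i = 2.
  Consistency check: S_2/S_1 = 8·8 = 64 ≡ 12 = α_err ✓ (single-error assumption holds).
Step 4: error magnitude e = S_0/v_2 = S_0·∏_{j≠2}(α_2 − α_j) = 8·11 = 88 ≡ 10 (mod 13).
Step 5: correct position 2: c_2 = r_2 − e = 8 − 10 ≡ 11 (mod 13). Hence c = [7, 11, 12, 2, 4].
  Check: interpolating c through the α_i gives m(x) = 5 + 7·x (degree < 2) with m(α_i) = c_i for every i, so c is indeed a codeword.


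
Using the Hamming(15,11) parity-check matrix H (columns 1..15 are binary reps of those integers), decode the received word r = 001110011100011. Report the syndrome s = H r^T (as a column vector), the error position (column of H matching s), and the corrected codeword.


s = (1, 0, 0, 0)^T, error position = 8, corrected codeword c = 001110001100011

Compute s = H r^T mod 2 one row at a time:
  s_1 = 1 + 1 + 1 + 0 + 0 + 0 + 1 + 1 = 5 ≡ 1 (mod 2).
  s_2 = 1 + 1 + 0 + 0 + 0 + 0 + 1 + 1 = 4 ≡ 0 (mod 2).
  s_3 = 0 + 1 + 0 + 0 + 1 + 0 + 1 + 1 = 4 ≡ 0 (mod 2).
  s_4 = 0 + 1 + 1 + 0 + 1 + 0 + 0 + 1 = 4 ≡ 0 (mod 2).
s = (1, 0, 0, 0)^T — this equals column 8 of H (binary 1000), so error is at position 8.
Correct: flip bit 8 of r = 001110011100011 to get c = 001110001100011.


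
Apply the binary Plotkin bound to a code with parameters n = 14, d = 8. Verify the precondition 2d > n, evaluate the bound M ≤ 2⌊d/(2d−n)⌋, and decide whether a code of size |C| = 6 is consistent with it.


Plotkin bound M ≤ 8; given |C| = 6 ≤ bound (satisfied).

Check applicability: 2d = 16, n = 14.
2d − n = 2 > 0, so Plotkin applies.
Compute d/(2d−n) = 8/2 ≈ 4.0000.
⌊d/(2d−n)⌋ = 4.
Plotkin bound: M ≤ 2·4 = 8.
Given |C| = 6, check: satisfied.
This |C| is below the Plotkin bound.


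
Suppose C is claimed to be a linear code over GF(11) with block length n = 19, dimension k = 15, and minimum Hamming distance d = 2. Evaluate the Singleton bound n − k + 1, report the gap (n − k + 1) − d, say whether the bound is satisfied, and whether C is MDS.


Singleton RHS = n − k + 1 = 5, slack = 3, bound satisfied, not MDS.

Singleton bound: d ≤ n − k + 1.
Here n = 19, k = 15, so n − k + 1 = 5.
Given d = 2, check d ≤ 5: YES.
Slack = (n − k + 1) − d = 3.
The code is NOT MDS (slack = 3 > 0).
Description: the claimed parameters are [19, 15, 2]_11; such a code would be non-MDS.


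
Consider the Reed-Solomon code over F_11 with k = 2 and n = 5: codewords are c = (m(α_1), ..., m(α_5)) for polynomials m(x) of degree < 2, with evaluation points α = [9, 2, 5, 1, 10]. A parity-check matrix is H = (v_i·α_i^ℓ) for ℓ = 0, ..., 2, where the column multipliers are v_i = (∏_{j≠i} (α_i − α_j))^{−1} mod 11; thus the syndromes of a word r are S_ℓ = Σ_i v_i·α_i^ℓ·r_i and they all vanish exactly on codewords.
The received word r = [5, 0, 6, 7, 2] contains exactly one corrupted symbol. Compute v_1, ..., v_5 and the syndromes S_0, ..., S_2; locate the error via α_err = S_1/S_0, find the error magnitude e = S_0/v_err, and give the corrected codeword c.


S = (5, 10, 9), error at position 2, error magnitude e = 7, c = [5, 4, 6, 7, 2].

Step 1: column multipliers v_i = (∏_{j≠i}(α_i − α_j))^{−1} mod 11.
  i = 1 (α = 9): (9−2)(9−5)(9−1)(9−10) = 7·4·8·(−1) = −224 ≡ 7, so v_1 = 7^{−1} = 8 (mod 11).
  i = 2 (α = 2): (2−9)(2−5)(2−1)(2−10) = (−7)·(−3)·1·(−8) = −168 ≡ 8, so v_2 = 8^{−1} = 7 (mod 11).
  i = 3 (α = 5): (5−9)(5−2)(5−1)(5−10) = (−4)·3·4·(−5) = 240 ≡ 9, so v_3 = 9^{−1} = 5 (mod 11).
  i = 4 (α = 1): (1−9)(1−2)(1−5)(1−10) = (−8)·(−1)·(−4)·(−9) = 288 ≡ 2, so v_4 = 2^{−1} = 6 (mod 11).
  i = 5 (α = 10): (10−9)(10−2)(10−5)(10−1) = 1·8·5·9 = 360 ≡ 8, so v_5 = 8^{−1} = 7 (mod 11).
  v = [8, 7, 5, 6, 7].
Step 2: syndromes of r = [5, 0, 6, 7, 2] (all sums mod 11).
  S_0 = Σ v_i r_i = 8·5 + 7·0 + 5·6 + 6·7 + 7·2 = 126 ≡ 5.
  S_1 = Σ v_i α_i r_i = 8·9·5 + 7·2·0 + 5·5·6 + 6·1·7 + 7·10·2 = 692 ≡ 10.
  α_i^2 mod 11 = [4, 4, 3, 1, 1].
  S_2 = Σ v_i α_i^2 r_i = 8·4·5 + 7·4·0 + 5·3·6 + 6·1·7 + 7·1·2 = 306 ≡ 9.
  S = (5, 10, 9) ≠ 0, so r is not a codeword (an error is present).
Step 3: locate the error. For a single error e at position i, S_ℓ = v_i·e·α_i^ℓ, so α_err = S_1/S_0.
  S_0^{−1} = 5^{−1} = 9 (mod 11), so α_err = 10·9 = 90 ≡ 2 = α_2. Error position i = 2.
  Consistency check: S_2/S_1 = 9·10 = 90 ≡ 2 = α_err ✓ (single-error assumption holds).
Step 4: error magnitude e = S_0/v_2 = S_0·∏_{j≠2}(α_2 − α_j) = 5·8 = 40 ≡ 7 (mod 11).
Step 5: correct position 2: c_2 = r_2 − e = 0 − 7 ≡ 4 (mod 11). Hence c = [5, 4, 6, 7, 2].
  Check: interpolating c through the α_i gives m(x) = 10 + 8·x (degree < 2) with m(α_i) = c_i for every i, so c is indeed a codeword.


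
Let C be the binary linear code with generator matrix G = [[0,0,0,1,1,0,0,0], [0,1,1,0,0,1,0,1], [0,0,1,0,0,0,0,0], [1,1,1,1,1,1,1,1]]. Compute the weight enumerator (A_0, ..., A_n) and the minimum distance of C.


Weight distribution: A_0 = 1, A_1 = 1, A_2 = 2, A_3 = 3, A_4 = 2, A_5 = 3, A_6 = 2, A_7 = 1, A_8 = 1. Minimum distance d = 1.

Enumerate all 2^4 = 16 messages m ∈ F_2^4.
For each, compute codeword c = mG in F_2^8, then tally its weight.
  m = 0000 → c = 00000000, weight = 0.
  m = 1000 → c = 00011000, weight = 2.
  m = 0100 → c = 01100101, weight = 4.
  m = 1100 → c = 01111101, weight = 6.
  m = 0010 → c = 00100000, weight = 1.
  m = 1010 → c = 00111000, weight = 3.
  m = 0110 → c = 01000101, weight = 3.
  m = 1110 → c = 01011101, weight = 5.
  m = 0001 → c = 11111111, weight = 8.
  m = 1001 → c = 11100111, weight = 6.
  m = 0101 → c = 10011010, weight = 4.
  m = 1101 → c = 10000010, weight = 2.
  m = 0011 → c = 11011111, weight = 7.
  m = 1011 → c = 11000111, weight = 5.
  m = 0111 → c = 10111010, weight = 5.
  m = 1111 → c = 10100010, weight = 3.
Tally weights:
  weight 0: 1 codewords.
  weight 1: 1 codewords.
  weight 2: 2 codewords.
  weight 3: 3 codewords.
  weight 4: 2 codewords.
  weight 5: 3 codewords.
  weight 6: 2 codewords.
  weight 7: 1 codewords.
  weight 8: 1 codewords.
Minimum distance d = smallest w > 0 with A_w > 0 = 1.
Sanity: Σ A_w = 16 = 2^4 = 16 ✓.


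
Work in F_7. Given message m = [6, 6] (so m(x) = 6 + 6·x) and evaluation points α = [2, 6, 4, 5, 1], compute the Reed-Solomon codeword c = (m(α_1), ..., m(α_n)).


c = [4, 0, 2, 1, 5]

Message polynomial: m(x) = 6 + 6·x (mod 7).
For each evaluation point α_i, compute m(α_i) mod 7:
  α_1 = 2: Horner steps 6 → 4, so m(2) = 4.
  α_2 = 6: Horner steps 6 → 0, so m(6) = 0.
  α_3 = 4: Horner steps 6 → 2, so m(4) = 2.
  α_4 = 5: Horner steps 6 → 1, so m(5) = 1.
  α_5 = 1: Horner steps 6 → 5, so m(1) = 5.
Codeword c = [4, 0, 2, 1, 5] ∈ F_7^5.


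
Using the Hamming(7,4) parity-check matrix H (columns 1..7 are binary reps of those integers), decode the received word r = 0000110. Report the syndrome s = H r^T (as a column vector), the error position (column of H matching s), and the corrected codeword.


s = (0, 1, 1)^T, error position = 3, corrected codeword c = 0010110

Compute s = H r^T mod 2 one row at a time:
  s_1 = 0 + 1 + 1 + 0 = 2 ≡ 0 (mod 2).
  s_2 = 0 + 0 + 1 + 0 = 1 ≡ 1 (mod 2).
  s_3 = 0 + 0 + 1 + 0 = 1 ≡ 1 (mod 2).
s = (0, 1, 1)^T — this equals column 3 of H (binary 011), so error is at position 3.
Correct: flip bit 3 of r = 0000110 to get c = 0010110.


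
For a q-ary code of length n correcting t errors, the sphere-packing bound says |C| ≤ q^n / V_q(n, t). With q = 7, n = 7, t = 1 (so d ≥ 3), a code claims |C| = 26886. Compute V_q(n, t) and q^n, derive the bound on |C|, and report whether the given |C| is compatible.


V_q(n, t) = 43, q^n = 823543, Hamming bound = 19152, |C| = 26886 > bound (violated).

Step 1: Compute V_q(n, t) = Σ_{j=0}^1 C(n, j) (q−1)^j.
  j = 0: C(7,0)·(6)^0 = 1·1 = 1.
  j = 1: C(7,1)·(6)^1 = 7·6 = 42.
  V_q(n, t) = 1 + 42 = 43.
Step 2: q^n = 7^7 = 823543.
Step 3: Hamming bound ⌊q^n / V_q(n,t)⌋ = ⌊823543/43⌋ = 19152.
Step 4: Compare |C| = 26886 to 19152: violated.
The claimed |C| lies above the Hamming bound, so no 7-ary code of length 7 with d ≥ 3 can have 26886 codewords.
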